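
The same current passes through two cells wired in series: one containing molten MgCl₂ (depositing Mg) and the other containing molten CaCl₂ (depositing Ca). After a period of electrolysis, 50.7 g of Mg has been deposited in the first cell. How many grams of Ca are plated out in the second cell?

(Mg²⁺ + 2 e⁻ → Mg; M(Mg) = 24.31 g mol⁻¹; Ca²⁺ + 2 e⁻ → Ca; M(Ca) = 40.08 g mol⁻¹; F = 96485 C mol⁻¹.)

n(Mg) = 50.7 / 24.31 = 2.086 mol.
Since Mg²⁺ + 2 e⁻ → Mg, n(e⁻) passed = 2 × 2.086 = 4.171 mol.
Cells in series carry the same charge, so the same 4.171 mol of electrons passes through cell 2.
Ca²⁺ + 2 e⁻ → Ca, so n(Ca) = 4.171 / 2 = 2.086 mol.
m(Ca) = 2.086 × 40.08 = 83.6 g.

83.6 g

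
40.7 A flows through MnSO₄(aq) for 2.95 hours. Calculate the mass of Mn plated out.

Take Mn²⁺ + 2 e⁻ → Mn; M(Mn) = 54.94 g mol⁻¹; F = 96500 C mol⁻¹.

Q = I·t = 40.70 A × 10620 s = 432200 C.
n(e⁻) = Q/F = 432200 / 96500 = 4.479 mol.
Mn²⁺ + 2 e⁻ → Mn, so n(Mn) = n(e⁻)/2 = 2.240 mol.
m = n·M = 2.240 × 54.94 = 123 g.

123 g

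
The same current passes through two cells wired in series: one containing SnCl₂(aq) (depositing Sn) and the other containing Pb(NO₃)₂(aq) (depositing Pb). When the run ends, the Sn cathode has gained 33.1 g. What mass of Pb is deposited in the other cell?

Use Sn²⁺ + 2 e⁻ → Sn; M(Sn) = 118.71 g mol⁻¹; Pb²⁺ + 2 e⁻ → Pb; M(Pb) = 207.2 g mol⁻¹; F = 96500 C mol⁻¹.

n(Sn) = 33.1 / 118.71 = 0.2788 mol.
Since Sn²⁺ + 2 e⁻ → Sn, n(e⁻) passed = 2 × 0.2788 = 0.5577 mol.
Cells in series carry the same charge, so the same 0.5577 mol of electrons passes through cell 2.
Pb²⁺ + 2 e⁻ → Pb, so n(Pb) = 0.5577 / 2 = 0.2788 mol.
m(Pb) = 0.2788 × 207.2 = 57.8 g.

57.8 g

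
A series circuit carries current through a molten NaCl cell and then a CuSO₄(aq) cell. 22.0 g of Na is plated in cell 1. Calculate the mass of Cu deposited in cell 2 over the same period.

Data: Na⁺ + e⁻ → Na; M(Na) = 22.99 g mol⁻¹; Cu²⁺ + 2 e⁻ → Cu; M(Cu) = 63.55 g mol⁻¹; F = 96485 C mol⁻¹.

n(Na) = 22.0 / 22.99 = 0.9569 mol.
Since Na⁺ + e⁻ → Na, n(e⁻) passed = 1 × 0.9569 = 0.9569 mol.
Cells in series carry the same charge, so the same 0.9569 mol of electrons passes through cell 2.
Cu²⁺ + 2 e⁻ → Cu, so n(Cu) = 0.9569 / 2 = 0.4785 mol.
m(Cu) = 0.4785 × 63.55 = 30.4 g.

30.4 g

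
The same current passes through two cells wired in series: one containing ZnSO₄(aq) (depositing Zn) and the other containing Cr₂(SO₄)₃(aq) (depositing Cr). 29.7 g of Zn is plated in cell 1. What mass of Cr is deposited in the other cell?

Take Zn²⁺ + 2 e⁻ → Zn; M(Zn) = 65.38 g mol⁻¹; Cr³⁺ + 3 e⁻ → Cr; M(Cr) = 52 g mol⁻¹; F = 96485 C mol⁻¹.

n(Zn) = 29.7 / 65.38 = 0.4543 mol.
Since Zn²⁺ + 2 e⁻ → Zn, n(e⁻) passed = 2 × 0.4543 = 0.9085 mol.
Cells in series carry the same charge, so the same 0.9085 mol of electrons passes through cell 2.
Cr³⁺ + 3 e⁻ → Cr, so n(Cr) = 0.9085 / 3 = 0.3028 mol.
m(Cr) = 0.3028 × 52 = 15.7 g.

15.7 g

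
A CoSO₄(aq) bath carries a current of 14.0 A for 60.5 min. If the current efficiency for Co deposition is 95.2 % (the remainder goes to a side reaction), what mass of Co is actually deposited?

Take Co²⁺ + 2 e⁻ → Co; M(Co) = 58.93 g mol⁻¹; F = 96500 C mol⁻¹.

Q = I·t = 14.00 × 3630.0 = 50820 C.
n(e⁻) = 50820/96500 = 0.5266 mol; theoretically n(Co) = 0.5266/2 = 0.2633 mol, m_theo = 15.52 g.
At 95.2 % efficiency, m_actual = 0.952 × 15.52 = 14.8 g.

14.8 g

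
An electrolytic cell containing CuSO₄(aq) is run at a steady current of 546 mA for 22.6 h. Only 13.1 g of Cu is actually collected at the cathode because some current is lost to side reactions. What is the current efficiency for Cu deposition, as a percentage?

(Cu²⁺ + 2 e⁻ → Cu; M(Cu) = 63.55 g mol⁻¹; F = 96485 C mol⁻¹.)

89.5 %

Q = I·t = 0.5460 × 81360 = 44420 C; n(e⁻) = 44420/96485 = 0.4604 mol.
Theoretical n(Cu) = n(e⁻)/2 = 0.2302 mol, i.e. m_theo = 0.2302 × 63.55 = 14.63 g.
Efficiency = m_actual / m_theo = 13.1 / 14.63 = 89.5 %.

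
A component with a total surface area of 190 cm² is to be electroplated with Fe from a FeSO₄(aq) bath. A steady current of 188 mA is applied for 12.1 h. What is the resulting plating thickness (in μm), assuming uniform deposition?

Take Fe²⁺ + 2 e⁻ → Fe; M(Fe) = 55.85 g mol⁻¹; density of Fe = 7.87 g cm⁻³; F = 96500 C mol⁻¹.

Q = I·t = 0.1880 × 43560 = 8189 C; n(e⁻) = 0.08486 mol.
n(Fe) = n(e⁻)/2 = 0.04243 mol, so m = 0.04243 × 55.85 = 2.370 g.
Volume = m/ρ = 2.370 / 7.87 = 0.3011 cm³.
Thickness = V/A = 0.3011 / 190 = 0.00158 cm = 15.8 μm.

15.8 μm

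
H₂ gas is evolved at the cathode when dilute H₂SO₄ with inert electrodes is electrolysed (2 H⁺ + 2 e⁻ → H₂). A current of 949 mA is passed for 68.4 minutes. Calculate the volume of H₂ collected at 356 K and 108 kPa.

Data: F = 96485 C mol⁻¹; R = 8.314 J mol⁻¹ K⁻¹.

Q = I·t = 0.9490 A × 4104.0 s = 3895 C.
n(e⁻) = Q/F = 3895 / 96485 = 0.04037 mol.
2 electrons are transferred per H₂ molecule, so n(H₂) = 0.04037 / 2 = 0.02018 mol.
V = nRT/P = (0.02018 × 8.314 × 356) / (108 × 10³ Pa) = 5.53 × 10⁻⁴ m³ = 0.553 L.

0.553 L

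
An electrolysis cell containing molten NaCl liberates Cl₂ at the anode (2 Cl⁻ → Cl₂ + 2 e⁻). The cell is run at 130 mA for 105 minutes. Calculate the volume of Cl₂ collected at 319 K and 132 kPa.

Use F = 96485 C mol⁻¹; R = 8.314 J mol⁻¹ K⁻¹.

Q = I·t = 0.1300 A × 6300.0 s = 819.0 C.
n(e⁻) = Q/F = 819.0 / 96485 = 0.008488 mol.
2 electrons are transferred per Cl₂ molecule, so n(Cl₂) = 0.008488 / 2 = 0.004244 mol.
V = nRT/P = (0.004244 × 8.314 × 319) / (132 × 10³ Pa) = 8.53 × 10⁻⁵ m³ = 0.0853 L.

0.0853 L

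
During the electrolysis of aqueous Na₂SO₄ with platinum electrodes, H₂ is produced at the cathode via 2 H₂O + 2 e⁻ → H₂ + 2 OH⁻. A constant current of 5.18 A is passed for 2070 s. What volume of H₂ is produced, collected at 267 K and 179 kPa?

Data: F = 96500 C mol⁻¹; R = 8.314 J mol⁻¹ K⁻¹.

Q = I·t = 5.180 A × 2070.0 s = 10720 C.
n(e⁻) = Q/F = 10720 / 96500 = 0.1111 mol.
2 electrons are transferred per H₂ molecule, so n(H₂) = 0.1111 / 2 = 0.05556 mol.
V = nRT/P = (0.05556 × 8.314 × 267) / (179 × 10³ Pa) = 6.89 × 10⁻⁴ m³ = 0.689 L.

0.689 L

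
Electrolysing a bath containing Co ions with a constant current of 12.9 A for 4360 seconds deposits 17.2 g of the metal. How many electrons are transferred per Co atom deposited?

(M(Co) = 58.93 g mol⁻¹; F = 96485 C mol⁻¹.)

2

Q = I·t = 12.90 A × 4360.0 s = 56240 C, so n(e⁻) = 56240/96485 = 0.5829 mol.
n(Co) deposited = 17.2 / 58.93 = 0.2919 mol.
Electrons per atom = n(e⁻)/n(Co) = 0.5829 / 0.2919 = 2.00 ≈ 2, so the ion is Co²⁺.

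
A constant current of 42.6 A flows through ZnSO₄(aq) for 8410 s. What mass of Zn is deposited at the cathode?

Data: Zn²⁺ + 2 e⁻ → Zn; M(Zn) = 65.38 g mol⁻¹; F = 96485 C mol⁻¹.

121 g

Q = I·t = 42.60 A × 8410.0 s = 358300 C.
n(e⁻) = Q/F = 358300 / 96485 = 3.713 mol.
Zn²⁺ + 2 e⁻ → Zn, so n(Zn) = n(e⁻)/2 = 1.857 mol.
m = n·M = 1.857 × 65.38 = 121 g.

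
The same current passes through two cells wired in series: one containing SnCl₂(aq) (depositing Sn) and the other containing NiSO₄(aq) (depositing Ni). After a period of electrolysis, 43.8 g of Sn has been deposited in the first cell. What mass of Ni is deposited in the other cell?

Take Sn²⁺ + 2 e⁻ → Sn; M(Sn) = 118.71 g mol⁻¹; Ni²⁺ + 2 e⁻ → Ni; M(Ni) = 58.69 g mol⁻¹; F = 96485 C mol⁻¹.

21.7 g

n(Sn) = 43.8 / 118.71 = 0.3690 mol.
Since Sn²⁺ + 2 e⁻ → Sn, n(e⁻) passed = 2 × 0.3690 = 0.7379 mol.
Cells in series carry the same charge, so the same 0.7379 mol of electrons passes through cell 2.
Ni²⁺ + 2 e⁻ → Ni, so n(Ni) = 0.7379 / 2 = 0.3690 mol.
m(Ni) = 0.3690 × 58.69 = 21.7 g.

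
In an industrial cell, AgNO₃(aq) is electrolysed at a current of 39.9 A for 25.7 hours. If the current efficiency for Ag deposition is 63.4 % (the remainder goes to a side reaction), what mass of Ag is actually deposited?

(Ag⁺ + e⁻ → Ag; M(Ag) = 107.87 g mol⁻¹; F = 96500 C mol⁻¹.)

2620 g

Q = I·t = 39.90 × 92520 = 3692000 C.
n(e⁻) = 3692000/96500 = 38.25 mol; theoretically n(Ag) = 38.25/1 = 38.25 mol, m_theo = 4127 g.
At 63.4 % efficiency, m_actual = 0.634 × 4127 = 2620 g.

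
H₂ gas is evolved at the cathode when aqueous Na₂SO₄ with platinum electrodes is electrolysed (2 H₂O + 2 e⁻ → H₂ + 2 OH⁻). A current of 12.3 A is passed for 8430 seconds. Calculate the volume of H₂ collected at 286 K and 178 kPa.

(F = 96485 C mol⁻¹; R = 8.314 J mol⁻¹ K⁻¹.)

7.18 L

Q = I·t = 12.30 A × 8430.0 s = 103700 C.
n(e⁻) = Q/F = 103700 / 96485 = 1.075 mol.
2 electrons are transferred per H₂ molecule, so n(H₂) = 1.075 / 2 = 0.5373 mol.
V = nRT/P = (0.5373 × 8.314 × 286) / (178 × 10³ Pa) = 0.00718 m³ = 7.18 L.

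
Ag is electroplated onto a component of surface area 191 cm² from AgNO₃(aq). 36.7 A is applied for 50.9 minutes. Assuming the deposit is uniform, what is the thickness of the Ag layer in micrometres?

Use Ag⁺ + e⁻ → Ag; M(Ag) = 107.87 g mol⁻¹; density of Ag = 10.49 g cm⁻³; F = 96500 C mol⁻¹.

Q = I·t = 36.70 × 3054.0 = 112100 C; n(e⁻) = 1.161 mol.
n(Ag) = n(e⁻)/1 = 1.161 mol, so m = 1.161 × 107.87 = 125.3 g.
Volume = m/ρ = 125.3 / 10.49 = 11.94 cm³.
Thickness = V/A = 11.94 / 191 = 0.0625 cm = 625 μm.

625 μm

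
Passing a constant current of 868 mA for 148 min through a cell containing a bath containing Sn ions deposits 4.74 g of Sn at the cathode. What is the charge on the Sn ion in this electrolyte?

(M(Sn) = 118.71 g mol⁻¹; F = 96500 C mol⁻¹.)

+2

Q = I·t = 0.8680 A × 8880.0 s = 7708 C, so n(e⁻) = 7708/96500 = 0.07987 mol.
n(Sn) deposited = 4.74 / 118.71 = 0.03993 mol.
Electrons per atom = n(e⁻)/n(Sn) = 0.07987 / 0.03993 = 2.00 ≈ 2, so the ion is Sn²⁺.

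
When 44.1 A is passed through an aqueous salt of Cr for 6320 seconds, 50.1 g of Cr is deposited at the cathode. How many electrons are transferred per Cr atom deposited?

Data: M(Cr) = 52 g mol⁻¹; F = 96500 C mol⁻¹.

3

Q = I·t = 44.10 A × 6320.0 s = 278700 C, so n(e⁻) = 278700/96500 = 2.888 mol.
n(Cr) deposited = 50.1 / 52 = 0.9635 mol.
Electrons per atom = n(e⁻)/n(Cr) = 2.888 / 0.9635 = 3.00 ≈ 3, so the ion is Cr³⁺.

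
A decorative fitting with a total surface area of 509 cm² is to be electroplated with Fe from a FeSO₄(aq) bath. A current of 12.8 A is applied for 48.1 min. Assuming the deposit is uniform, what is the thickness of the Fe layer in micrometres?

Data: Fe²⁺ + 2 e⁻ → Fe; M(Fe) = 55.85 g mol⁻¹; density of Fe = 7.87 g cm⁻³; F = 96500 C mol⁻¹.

26.7 μm

Q = I·t = 12.80 × 2886.0 = 36940 C; n(e⁻) = 0.3828 mol.
n(Fe) = n(e⁻)/2 = 0.1914 mol, so m = 0.1914 × 55.85 = 10.69 g.
Volume = m/ρ = 10.69 / 7.87 = 1.358 cm³.
Thickness = V/A = 1.358 / 509 = 0.00267 cm = 26.7 μm.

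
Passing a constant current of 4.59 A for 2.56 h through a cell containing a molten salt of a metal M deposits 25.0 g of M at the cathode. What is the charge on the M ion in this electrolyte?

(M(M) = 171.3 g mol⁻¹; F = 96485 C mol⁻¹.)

Q = I·t = 4.590 A × 9216.0 s = 42300 C, so n(e⁻) = 42300/96485 = 0.4384 mol.
n(M) deposited = 25.0 / 171.3 = 0.1459 mol.
Electrons per atom = n(e⁻)/n(M) = 0.4384 / 0.1459 = 3.00 ≈ 3, so the ion is M³⁺.

+3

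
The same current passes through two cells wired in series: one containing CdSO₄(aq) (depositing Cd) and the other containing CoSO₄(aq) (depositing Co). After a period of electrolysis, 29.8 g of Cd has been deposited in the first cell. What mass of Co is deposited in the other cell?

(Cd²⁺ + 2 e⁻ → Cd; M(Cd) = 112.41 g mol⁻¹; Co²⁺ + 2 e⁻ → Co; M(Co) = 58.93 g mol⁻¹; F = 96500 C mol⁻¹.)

n(Cd) = 29.8 / 112.41 = 0.2651 mol.
Since Cd²⁺ + 2 e⁻ → Cd, n(e⁻) passed = 2 × 0.2651 = 0.5302 mol.
Cells in series carry the same charge, so the same 0.5302 mol of electrons passes through cell 2.
Co²⁺ + 2 e⁻ → Co, so n(Co) = 0.5302 / 2 = 0.2651 mol.
m(Co) = 0.2651 × 58.93 = 15.6 g.

15.6 g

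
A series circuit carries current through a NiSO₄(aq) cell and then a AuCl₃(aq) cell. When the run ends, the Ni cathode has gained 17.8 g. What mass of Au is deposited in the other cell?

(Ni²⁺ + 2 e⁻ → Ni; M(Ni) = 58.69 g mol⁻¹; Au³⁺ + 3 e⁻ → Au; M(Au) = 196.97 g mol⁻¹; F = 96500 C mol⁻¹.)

n(Ni) = 17.8 / 58.69 = 0.3033 mol.
Since Ni²⁺ + 2 e⁻ → Ni, n(e⁻) passed = 2 × 0.3033 = 0.6066 mol.
Cells in series carry the same charge, so the same 0.6066 mol of electrons passes through cell 2.
Au³⁺ + 3 e⁻ → Au, so n(Au) = 0.6066 / 3 = 0.2022 mol.
m(Au) = 0.2022 × 196.97 = 39.8 g.

39.8 g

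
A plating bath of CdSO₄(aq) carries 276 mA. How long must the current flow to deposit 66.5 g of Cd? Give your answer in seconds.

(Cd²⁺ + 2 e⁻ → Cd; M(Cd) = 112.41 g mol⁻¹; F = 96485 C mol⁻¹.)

4.14 × 10⁵ s

n(Cd) = m/M = 66.5 / 112.41 = 0.5916 mol.
Each Cd atom requires 2 electrons, so n(e⁻) = 2 × 0.5916 = 1.183 mol.
Q = n(e⁻)·F = 1.183 × 96485 = 114200 C.
t = Q/I = 114200 / 0.2760 A = 413600 s.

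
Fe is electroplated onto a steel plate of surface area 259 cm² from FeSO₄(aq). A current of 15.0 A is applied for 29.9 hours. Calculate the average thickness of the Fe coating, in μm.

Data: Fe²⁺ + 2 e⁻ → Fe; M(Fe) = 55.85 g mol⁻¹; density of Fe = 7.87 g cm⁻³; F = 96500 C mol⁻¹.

2290 μm

Q = I·t = 15.00 × 107640 = 1615000 C; n(e⁻) = 16.73 mol.
n(Fe) = n(e⁻)/2 = 8.366 mol, so m = 8.366 × 55.85 = 467.2 g.
Volume = m/ρ = 467.2 / 7.87 = 59.37 cm³.
Thickness = V/A = 59.37 / 259 = 0.229 cm = 2290 μm.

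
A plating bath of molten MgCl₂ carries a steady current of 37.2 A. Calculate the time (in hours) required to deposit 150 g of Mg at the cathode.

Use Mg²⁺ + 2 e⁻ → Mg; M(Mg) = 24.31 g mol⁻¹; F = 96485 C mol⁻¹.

n(Mg) = m/M = 150 / 24.31 = 6.170 mol.
Each Mg atom requires 2 electrons, so n(e⁻) = 2 × 6.170 = 12.34 mol.
Q = n(e⁻)·F = 12.34 × 96485 = 1191000 C.
t = Q/I = 1191000 / 37.20 A = 32010 s = 8.89 h.

8.89 h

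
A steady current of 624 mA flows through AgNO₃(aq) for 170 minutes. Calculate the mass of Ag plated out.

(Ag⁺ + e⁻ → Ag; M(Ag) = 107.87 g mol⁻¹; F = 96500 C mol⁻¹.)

7.11 g

Q = I·t = 0.6240 A × 10200 s = 6365 C.
n(e⁻) = Q/F = 6365 / 96500 = 0.06596 mol.
Ag⁺ + e⁻ → Ag, so n(Ag) = n(e⁻)/1 = 0.06596 mol.
m = n·M = 0.06596 × 107.87 = 7.11 g.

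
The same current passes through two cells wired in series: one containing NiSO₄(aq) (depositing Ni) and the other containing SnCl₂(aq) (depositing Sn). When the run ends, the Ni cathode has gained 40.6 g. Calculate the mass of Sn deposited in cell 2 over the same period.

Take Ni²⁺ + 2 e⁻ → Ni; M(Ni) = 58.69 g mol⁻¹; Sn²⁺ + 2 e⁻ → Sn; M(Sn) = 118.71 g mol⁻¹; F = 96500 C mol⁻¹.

82.1 g

n(Ni) = 40.6 / 58.69 = 0.6918 mol.
Since Ni²⁺ + 2 e⁻ → Ni, n(e⁻) passed = 2 × 0.6918 = 1.384 mol.
Cells in series carry the same charge, so the same 1.384 mol of electrons passes through cell 2.
Sn²⁺ + 2 e⁻ → Sn, so n(Sn) = 1.384 / 2 = 0.6918 mol.
m(Sn) = 0.6918 × 118.71 = 82.1 g.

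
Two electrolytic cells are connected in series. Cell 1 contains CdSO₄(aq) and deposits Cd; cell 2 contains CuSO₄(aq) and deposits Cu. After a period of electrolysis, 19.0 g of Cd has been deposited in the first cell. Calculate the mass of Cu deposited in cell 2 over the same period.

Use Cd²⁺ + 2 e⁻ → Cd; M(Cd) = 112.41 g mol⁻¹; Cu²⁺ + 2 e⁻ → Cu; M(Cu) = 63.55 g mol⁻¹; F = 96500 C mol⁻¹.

10.7 g

n(Cd) = 19.0 / 112.41 = 0.1690 mol.
Since Cd²⁺ + 2 e⁻ → Cd, n(e⁻) passed = 2 × 0.1690 = 0.3380 mol.
Cells in series carry the same charge, so the same 0.3380 mol of electrons passes through cell 2.
Cu²⁺ + 2 e⁻ → Cu, so n(Cu) = 0.3380 / 2 = 0.1690 mol.
m(Cu) = 0.1690 × 63.55 = 10.7 g.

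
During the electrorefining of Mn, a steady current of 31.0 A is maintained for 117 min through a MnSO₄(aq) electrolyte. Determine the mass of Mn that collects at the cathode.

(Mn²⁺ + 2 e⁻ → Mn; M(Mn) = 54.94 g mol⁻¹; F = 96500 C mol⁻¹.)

61.9 g

Q = I·t = 31.00 A × 7020.0 s = 217600 C.
n(e⁻) = Q/F = 217600 / 96500 = 2.255 mol.
Mn²⁺ + 2 e⁻ → Mn, so n(Mn) = n(e⁻)/2 = 1.128 mol.
m = n·M = 1.128 × 54.94 = 61.9 g.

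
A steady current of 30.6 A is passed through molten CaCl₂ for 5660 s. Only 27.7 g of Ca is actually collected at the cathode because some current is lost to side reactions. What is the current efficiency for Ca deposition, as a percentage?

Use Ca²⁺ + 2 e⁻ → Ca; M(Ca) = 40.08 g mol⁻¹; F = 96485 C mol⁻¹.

77.0 %

Q = I·t = 30.60 × 5660.0 = 173200 C; n(e⁻) = 173200/96485 = 1.795 mol.
Theoretical n(Ca) = n(e⁻)/2 = 0.8975 mol, i.e. m_theo = 0.8975 × 40.08 = 35.97 g.
Efficiency = m_actual / m_theo = 27.7 / 35.97 = 77.0 %.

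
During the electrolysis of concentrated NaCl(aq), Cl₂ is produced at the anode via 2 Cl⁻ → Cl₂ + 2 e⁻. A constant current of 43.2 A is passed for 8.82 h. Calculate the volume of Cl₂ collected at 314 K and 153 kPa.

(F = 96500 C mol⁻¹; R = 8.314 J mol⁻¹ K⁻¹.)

Q = I·t = 43.20 A × 31752 s = 1372000 C.
n(e⁻) = Q/F = 1372000 / 96500 = 14.21 mol.
2 electrons are transferred per Cl₂ molecule, so n(Cl₂) = 14.21 / 2 = 7.107 mol.
V = nRT/P = (7.107 × 8.314 × 314) / (153 × 10³ Pa) = 0.121 m³ = 121 L.

121 L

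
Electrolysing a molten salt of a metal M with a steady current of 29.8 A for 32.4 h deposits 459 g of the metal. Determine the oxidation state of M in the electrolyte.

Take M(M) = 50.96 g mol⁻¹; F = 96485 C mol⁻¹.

Q = I·t = 29.80 A × 116640 s = 3476000 C, so n(e⁻) = 3476000/96485 = 36.02 mol.
n(M) deposited = 459 / 50.96 = 9.007 mol.
Electrons per atom = n(e⁻)/n(M) = 36.02 / 9.007 = 4.00 ≈ 4, so the ion is M⁴⁺.

+4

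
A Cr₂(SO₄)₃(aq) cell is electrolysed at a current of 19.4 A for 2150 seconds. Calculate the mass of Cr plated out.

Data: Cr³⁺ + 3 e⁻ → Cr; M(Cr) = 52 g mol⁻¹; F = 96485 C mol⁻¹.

Q = I·t = 19.40 A × 2150.0 s = 41710 C.
n(e⁻) = Q/F = 41710 / 96485 = 0.4323 mol.
Cr³⁺ + 3 e⁻ → Cr, so n(Cr) = n(e⁻)/3 = 0.1441 mol.
m = n·M = 0.1441 × 52 = 7.49 g.

7.49 g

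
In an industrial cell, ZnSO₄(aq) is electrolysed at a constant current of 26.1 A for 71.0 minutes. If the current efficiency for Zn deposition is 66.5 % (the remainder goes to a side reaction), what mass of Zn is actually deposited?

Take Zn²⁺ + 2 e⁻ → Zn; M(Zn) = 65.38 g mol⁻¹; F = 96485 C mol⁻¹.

25.1 g

Q = I·t = 26.10 × 4260.0 = 111200 C.
n(e⁻) = 111200/96485 = 1.152 mol; theoretically n(Zn) = 1.152/2 = 0.5762 mol, m_theo = 37.67 g.
At 66.5 % efficiency, m_actual = 0.665 × 37.67 = 25.1 g.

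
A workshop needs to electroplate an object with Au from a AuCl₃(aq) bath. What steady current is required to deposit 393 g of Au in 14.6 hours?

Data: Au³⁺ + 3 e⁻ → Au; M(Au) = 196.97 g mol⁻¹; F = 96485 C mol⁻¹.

n(Au) = 393 / 196.97 = 1.995 mol.
n(e⁻) = 3 × 1.995 = 5.986 mol.
Q = n(e⁻)·F = 5.986 × 96485 = 577500 C.
I = Q/t = 577500 / 52560 s = 11.0 A.

11.0 A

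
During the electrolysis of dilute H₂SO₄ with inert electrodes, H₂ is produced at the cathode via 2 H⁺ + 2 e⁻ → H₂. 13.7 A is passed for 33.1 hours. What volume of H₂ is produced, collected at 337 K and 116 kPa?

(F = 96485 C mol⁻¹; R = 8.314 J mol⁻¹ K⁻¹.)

204 L

Q = I·t = 13.70 A × 119160 s = 1632000 C.
n(e⁻) = Q/F = 1632000 / 96485 = 16.92 mol.
2 electrons are transferred per H₂ molecule, so n(H₂) = 16.92 / 2 = 8.460 mol.
V = nRT/P = (8.460 × 8.314 × 337) / (116 × 10³ Pa) = 0.204 m³ = 204 L.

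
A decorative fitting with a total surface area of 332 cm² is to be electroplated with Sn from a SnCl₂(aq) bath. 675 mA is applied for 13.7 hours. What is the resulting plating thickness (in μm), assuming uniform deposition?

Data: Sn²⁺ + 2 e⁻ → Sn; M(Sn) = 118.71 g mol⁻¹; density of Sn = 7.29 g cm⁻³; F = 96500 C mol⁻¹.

Q = I·t = 0.6750 × 49320 = 33290 C; n(e⁻) = 0.3450 mol.
n(Sn) = n(e⁻)/2 = 0.1725 mol, so m = 0.1725 × 118.71 = 20.48 g.
Volume = m/ρ = 20.48 / 7.29 = 2.809 cm³.
Thickness = V/A = 2.809 / 332 = 0.00846 cm = 84.6 μm.

84.6 μm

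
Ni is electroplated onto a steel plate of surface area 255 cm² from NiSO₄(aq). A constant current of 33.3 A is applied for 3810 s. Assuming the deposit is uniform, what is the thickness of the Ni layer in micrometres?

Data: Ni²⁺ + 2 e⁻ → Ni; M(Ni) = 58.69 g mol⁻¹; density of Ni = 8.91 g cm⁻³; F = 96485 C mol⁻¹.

Q = I·t = 33.30 × 3810.0 = 126900 C; n(e⁻) = 1.315 mol.
n(Ni) = n(e⁻)/2 = 0.6575 mol, so m = 0.6575 × 58.69 = 38.59 g.
Volume = m/ρ = 38.59 / 8.91 = 4.331 cm³.
Thickness = V/A = 4.331 / 255 = 0.0170 cm = 170 μm.

170 μm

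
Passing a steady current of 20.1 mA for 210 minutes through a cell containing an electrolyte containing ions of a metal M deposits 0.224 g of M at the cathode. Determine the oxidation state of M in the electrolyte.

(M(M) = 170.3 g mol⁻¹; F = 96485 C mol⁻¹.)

+2

Q = I·t = 0.02010 A × 12600 s = 253.3 C, so n(e⁻) = 253.3/96485 = 0.002625 mol.
n(M) deposited = 0.224 / 170.3 = 0.001315 mol.
Electrons per atom = n(e⁻)/n(M) = 0.002625 / 0.001315 = 2.00 ≈ 2, so the ion is M²⁺.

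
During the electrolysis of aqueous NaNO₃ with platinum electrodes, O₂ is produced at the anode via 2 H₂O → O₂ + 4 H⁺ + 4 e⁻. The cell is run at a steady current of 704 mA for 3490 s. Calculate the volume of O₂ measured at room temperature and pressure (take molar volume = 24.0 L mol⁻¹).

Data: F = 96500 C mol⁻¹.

Q = I·t = 0.7040 A × 3490.0 s = 2457 C.
n(e⁻) = Q/F = 2457 / 96500 = 0.02546 mol.
4 electrons are transferred per O₂ molecule, so n(O₂) = 0.02546 / 4 = 0.006365 mol.
V = n × V_m = 0.006365 × 24.0 = 0.153 L.

0.153 L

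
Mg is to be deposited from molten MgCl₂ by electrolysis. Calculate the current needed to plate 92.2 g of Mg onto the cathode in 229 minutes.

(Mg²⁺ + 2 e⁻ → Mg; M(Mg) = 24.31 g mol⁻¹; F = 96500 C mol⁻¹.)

n(Mg) = 92.2 / 24.31 = 3.793 mol.
n(e⁻) = 2 × 3.793 = 7.585 mol.
Q = n(e⁻)·F = 7.585 × 96500 = 732000 C.
I = Q/t = 732000 / 13740 s = 53.3 A.

53.3 A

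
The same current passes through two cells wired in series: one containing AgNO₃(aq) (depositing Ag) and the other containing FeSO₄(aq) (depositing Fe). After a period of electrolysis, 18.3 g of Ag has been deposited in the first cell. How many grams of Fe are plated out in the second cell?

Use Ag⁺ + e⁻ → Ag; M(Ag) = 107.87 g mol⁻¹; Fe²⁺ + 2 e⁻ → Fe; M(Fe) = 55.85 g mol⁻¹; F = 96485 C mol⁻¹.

n(Ag) = 18.3 / 107.87 = 0.1696 mol.
Since Ag⁺ + e⁻ → Ag, n(e⁻) passed = 1 × 0.1696 = 0.1696 mol.
Cells in series carry the same charge, so the same 0.1696 mol of electrons passes through cell 2.
Fe²⁺ + 2 e⁻ → Fe, so n(Fe) = 0.1696 / 2 = 0.08482 mol.
m(Fe) = 0.08482 × 55.85 = 4.74 g.

4.74 g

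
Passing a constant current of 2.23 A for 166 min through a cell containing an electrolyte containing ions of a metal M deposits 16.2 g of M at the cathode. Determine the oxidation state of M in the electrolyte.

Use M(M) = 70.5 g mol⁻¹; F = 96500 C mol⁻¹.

Q = I·t = 2.230 A × 9960.0 s = 22210 C, so n(e⁻) = 22210/96500 = 0.2302 mol.
n(M) deposited = 16.2 / 70.5 = 0.2298 mol.
Electrons per atom = n(e⁻)/n(M) = 0.2302 / 0.2298 = 1.00 ≈ 1, so the ion is M⁺.

+1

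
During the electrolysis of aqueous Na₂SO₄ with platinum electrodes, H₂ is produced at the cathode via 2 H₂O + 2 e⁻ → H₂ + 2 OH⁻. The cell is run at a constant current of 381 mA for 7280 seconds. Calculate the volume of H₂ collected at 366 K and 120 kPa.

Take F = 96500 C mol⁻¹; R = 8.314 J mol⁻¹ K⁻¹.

Q = I·t = 0.3810 A × 7280.0 s = 2774 C.
n(e⁻) = Q/F = 2774 / 96500 = 0.02874 mol.
2 electrons are transferred per H₂ molecule, so n(H₂) = 0.02874 / 2 = 0.01437 mol.
V = nRT/P = (0.01437 × 8.314 × 366) / (120 × 10³ Pa) = 3.64 × 10⁻⁴ m³ = 0.364 L.

0.364 L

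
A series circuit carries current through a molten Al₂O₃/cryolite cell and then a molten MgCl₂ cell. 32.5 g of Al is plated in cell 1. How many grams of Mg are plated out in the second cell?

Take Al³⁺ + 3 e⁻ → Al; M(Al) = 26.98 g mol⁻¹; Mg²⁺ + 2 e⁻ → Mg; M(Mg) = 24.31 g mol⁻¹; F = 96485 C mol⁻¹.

n(Al) = 32.5 / 26.98 = 1.205 mol.
Since Al³⁺ + 3 e⁻ → Al, n(e⁻) passed = 3 × 1.205 = 3.614 mol.
Cells in series carry the same charge, so the same 3.614 mol of electrons passes through cell 2.
Mg²⁺ + 2 e⁻ → Mg, so n(Mg) = 3.614 / 2 = 1.807 mol.
m(Mg) = 1.807 × 24.31 = 43.9 g.

43.9 g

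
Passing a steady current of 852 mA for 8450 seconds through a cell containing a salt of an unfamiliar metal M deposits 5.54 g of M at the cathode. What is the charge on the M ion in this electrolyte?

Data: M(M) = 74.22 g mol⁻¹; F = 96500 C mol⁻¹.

Q = I·t = 0.8520 A × 8450.0 s = 7199 C, so n(e⁻) = 7199/96500 = 0.07461 mol.
n(M) deposited = 5.54 / 74.22 = 0.07464 mol.
Electrons per atom = n(e⁻)/n(M) = 0.07461 / 0.07464 = 0.999 ≈ 1, so the ion is M⁺.

+1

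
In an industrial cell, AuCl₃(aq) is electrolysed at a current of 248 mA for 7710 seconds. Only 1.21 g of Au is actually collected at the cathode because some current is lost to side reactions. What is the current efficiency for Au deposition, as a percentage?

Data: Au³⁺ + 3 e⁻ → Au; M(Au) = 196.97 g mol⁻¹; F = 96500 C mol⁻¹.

93.0 %

Q = I·t = 0.2480 × 7710.0 = 1912 C; n(e⁻) = 1912/96500 = 0.01981 mol.
Theoretical n(Au) = n(e⁻)/3 = 0.006605 mol, i.e. m_theo = 0.006605 × 196.97 = 1.301 g.
Efficiency = m_actual / m_theo = 1.21 / 1.301 = 93.0 %.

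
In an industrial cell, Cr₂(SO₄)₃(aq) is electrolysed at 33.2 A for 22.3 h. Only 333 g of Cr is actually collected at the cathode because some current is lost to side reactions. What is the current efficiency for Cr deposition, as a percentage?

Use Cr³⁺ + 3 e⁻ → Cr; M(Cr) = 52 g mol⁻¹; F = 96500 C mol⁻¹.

69.6 %

Q = I·t = 33.20 × 80280 = 2665000 C; n(e⁻) = 2665000/96500 = 27.62 mol.
Theoretical n(Cr) = n(e⁻)/3 = 9.207 mol, i.e. m_theo = 9.207 × 52 = 478.7 g.
Efficiency = m_actual / m_theo = 333 / 478.7 = 69.6 %.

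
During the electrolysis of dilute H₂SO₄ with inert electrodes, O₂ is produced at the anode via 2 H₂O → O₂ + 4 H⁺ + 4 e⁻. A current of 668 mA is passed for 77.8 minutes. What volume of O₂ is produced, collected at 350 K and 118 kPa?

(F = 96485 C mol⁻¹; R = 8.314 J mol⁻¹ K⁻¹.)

0.199 L

Q = I·t = 0.6680 A × 4668.0 s = 3118 C.
n(e⁻) = Q/F = 3118 / 96485 = 0.03232 mol.
4 electrons are transferred per O₂ molecule, so n(O₂) = 0.03232 / 4 = 0.008080 mol.
V = nRT/P = (0.008080 × 8.314 × 350) / (118 × 10³ Pa) = 1.99 × 10⁻⁴ m³ = 0.199 L.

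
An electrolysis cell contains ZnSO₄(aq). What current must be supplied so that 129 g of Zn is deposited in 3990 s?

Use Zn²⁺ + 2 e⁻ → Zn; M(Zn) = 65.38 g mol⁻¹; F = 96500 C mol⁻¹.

95.4 A

n(Zn) = 129 / 65.38 = 1.973 mol.
n(e⁻) = 2 × 1.973 = 3.946 mol.
Q = n(e⁻)·F = 3.946 × 96500 = 380800 C.
I = Q/t = 380800 / 3990.0 s = 95.4 A.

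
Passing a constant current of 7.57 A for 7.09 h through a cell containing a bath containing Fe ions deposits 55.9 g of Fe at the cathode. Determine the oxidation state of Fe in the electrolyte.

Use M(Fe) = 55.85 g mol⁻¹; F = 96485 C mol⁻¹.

Q = I·t = 7.570 A × 25524 s = 193200 C, so n(e⁻) = 193200/96485 = 2.003 mol.
n(Fe) deposited = 55.9 / 55.85 = 1.001 mol.
Electrons per atom = n(e⁻)/n(Fe) = 2.003 / 1.001 = 2.00 ≈ 2, so the ion is Fe²⁺.

+2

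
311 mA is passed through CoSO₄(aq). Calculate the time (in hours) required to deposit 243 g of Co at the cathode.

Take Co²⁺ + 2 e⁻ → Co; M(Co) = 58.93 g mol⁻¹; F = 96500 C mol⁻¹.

711 h

n(Co) = m/M = 243 / 58.93 = 4.124 mol.
Each Co atom requires 2 electrons, so n(e⁻) = 2 × 4.124 = 8.247 mol.
Q = n(e⁻)·F = 8.247 × 96500 = 795800 C.
t = Q/I = 795800 / 0.3110 A = 2559000 s = 711 h.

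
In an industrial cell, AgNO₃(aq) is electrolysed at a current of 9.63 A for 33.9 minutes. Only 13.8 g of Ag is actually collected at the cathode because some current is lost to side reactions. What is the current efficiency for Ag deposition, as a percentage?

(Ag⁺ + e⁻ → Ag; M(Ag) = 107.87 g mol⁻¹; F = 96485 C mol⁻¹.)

Q = I·t = 9.630 × 2034.0 = 19590 C; n(e⁻) = 19590/96485 = 0.2030 mol.
Theoretical n(Ag) = n(e⁻)/1 = 0.2030 mol, i.e. m_theo = 0.2030 × 107.87 = 21.90 g.
Efficiency = m_actual / m_theo = 13.8 / 21.90 = 63.0 %.

63.0 %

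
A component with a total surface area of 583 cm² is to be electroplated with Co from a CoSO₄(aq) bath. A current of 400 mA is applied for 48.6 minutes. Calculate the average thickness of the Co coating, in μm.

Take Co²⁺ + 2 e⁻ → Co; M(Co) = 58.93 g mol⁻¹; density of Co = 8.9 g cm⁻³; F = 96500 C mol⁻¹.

0.686 μm

Q = I·t = 0.4000 × 2916.0 = 1166 C; n(e⁻) = 0.01209 mol.
n(Co) = n(e⁻)/2 = 0.006044 mol, so m = 0.006044 × 58.93 = 0.3561 g.
Volume = m/ρ = 0.3561 / 8.9 = 0.04002 cm³.
Thickness = V/A = 0.04002 / 583 = 6.86 × 10⁻⁵ cm = 0.686 μm.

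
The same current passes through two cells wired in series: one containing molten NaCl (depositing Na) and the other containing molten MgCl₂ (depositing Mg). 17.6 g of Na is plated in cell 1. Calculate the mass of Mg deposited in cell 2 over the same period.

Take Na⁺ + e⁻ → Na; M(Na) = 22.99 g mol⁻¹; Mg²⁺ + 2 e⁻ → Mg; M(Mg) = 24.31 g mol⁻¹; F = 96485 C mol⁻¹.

9.31 g

n(Na) = 17.6 / 22.99 = 0.7656 mol.
Since Na⁺ + e⁻ → Na, n(e⁻) passed = 1 × 0.7656 = 0.7656 mol.
Cells in series carry the same charge, so the same 0.7656 mol of electrons passes through cell 2.
Mg²⁺ + 2 e⁻ → Mg, so n(Mg) = 0.7656 / 2 = 0.3828 mol.
m(Mg) = 0.3828 × 24.31 = 9.31 g.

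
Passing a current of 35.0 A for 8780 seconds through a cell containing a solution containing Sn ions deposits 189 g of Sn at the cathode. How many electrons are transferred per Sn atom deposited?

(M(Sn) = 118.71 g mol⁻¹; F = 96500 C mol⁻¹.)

2

Q = I·t = 35.00 A × 8780.0 s = 307300 C, so n(e⁻) = 307300/96500 = 3.184 mol.
n(Sn) deposited = 189 / 118.71 = 1.592 mol.
Electrons per atom = n(e⁻)/n(Sn) = 3.184 / 1.592 = 2.00 ≈ 2, so the ion is Sn²⁺.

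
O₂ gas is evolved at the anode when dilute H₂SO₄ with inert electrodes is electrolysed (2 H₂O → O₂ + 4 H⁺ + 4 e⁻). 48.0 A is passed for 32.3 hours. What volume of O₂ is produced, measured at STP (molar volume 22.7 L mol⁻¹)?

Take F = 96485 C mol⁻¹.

328 L

Q = I·t = 48.00 A × 116280 s = 5581000 C.
n(e⁻) = Q/F = 5581000 / 96485 = 57.85 mol.
4 electrons are transferred per O₂ molecule, so n(O₂) = 57.85 / 4 = 14.46 mol.
V = n × V_m = 14.46 × 22.7 = 328 L.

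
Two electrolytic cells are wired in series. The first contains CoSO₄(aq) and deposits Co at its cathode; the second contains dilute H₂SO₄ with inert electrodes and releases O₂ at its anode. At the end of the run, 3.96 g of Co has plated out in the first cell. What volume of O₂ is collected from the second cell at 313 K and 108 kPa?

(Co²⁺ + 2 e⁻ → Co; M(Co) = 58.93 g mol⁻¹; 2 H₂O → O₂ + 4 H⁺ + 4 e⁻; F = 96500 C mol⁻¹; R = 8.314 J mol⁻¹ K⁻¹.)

n(Co) = 3.96 / 58.93 = 0.06720 mol, so n(e⁻) = 2 × 0.06720 = 0.1344 mol.
The cells are in series, so the same 0.1344 mol of electrons passes through the second cell.
2 H₂O → O₂ + 4 H⁺ + 4 e⁻ — 4 mol e⁻ per mol O₂, so n(O₂) = 0.1344/4 = 0.03360 mol.
V = nRT/P = (0.03360 × 8.314 × 313) / (108 × 10³) = 8.10 × 10⁻⁴ m³ = 0.810 L.

0.810 L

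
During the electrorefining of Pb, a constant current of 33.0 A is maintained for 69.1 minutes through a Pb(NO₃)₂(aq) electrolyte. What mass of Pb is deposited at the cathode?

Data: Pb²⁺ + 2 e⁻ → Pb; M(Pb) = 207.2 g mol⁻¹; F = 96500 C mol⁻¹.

147 g

Q = I·t = 33.00 A × 4146.0 s = 136800 C.
n(e⁻) = Q/F = 136800 / 96500 = 1.418 mol.
Pb²⁺ + 2 e⁻ → Pb, so n(Pb) = n(e⁻)/2 = 0.7089 mol.
m = n·M = 0.7089 × 207.2 = 147 g.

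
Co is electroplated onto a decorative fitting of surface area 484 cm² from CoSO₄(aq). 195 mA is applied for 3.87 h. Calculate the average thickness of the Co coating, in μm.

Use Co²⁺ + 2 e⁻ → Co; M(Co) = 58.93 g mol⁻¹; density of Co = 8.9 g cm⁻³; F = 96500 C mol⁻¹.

1.93 μm

Q = I·t = 0.1950 × 13932 = 2717 C; n(e⁻) = 0.02815 mol.
n(Co) = n(e⁻)/2 = 0.01408 mol, so m = 0.01408 × 58.93 = 0.8295 g.
Volume = m/ρ = 0.8295 / 8.9 = 0.09320 cm³.
Thickness = V/A = 0.09320 / 484 = 1.93 × 10⁻⁴ cm = 1.93 μm.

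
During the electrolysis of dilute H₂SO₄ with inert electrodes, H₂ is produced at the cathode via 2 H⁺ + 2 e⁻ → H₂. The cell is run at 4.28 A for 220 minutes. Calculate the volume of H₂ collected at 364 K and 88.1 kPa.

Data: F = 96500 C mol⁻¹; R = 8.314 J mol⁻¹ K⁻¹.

Q = I·t = 4.280 A × 13200 s = 56500 C.
n(e⁻) = Q/F = 56500 / 96500 = 0.5855 mol.
2 electrons are transferred per H₂ molecule, so n(H₂) = 0.5855 / 2 = 0.2927 mol.
V = nRT/P = (0.2927 × 8.314 × 364) / (88.1 × 10³ Pa) = 0.0101 m³ = 10.1 L.

10.1 L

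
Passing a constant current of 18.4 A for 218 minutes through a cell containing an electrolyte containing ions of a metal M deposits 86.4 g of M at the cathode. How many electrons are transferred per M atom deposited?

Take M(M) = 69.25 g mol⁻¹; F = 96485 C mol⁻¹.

2

Q = I·t = 18.40 A × 13080 s = 240700 C, so n(e⁻) = 240700/96485 = 2.494 mol.
n(M) deposited = 86.4 / 69.25 = 1.248 mol.
Electrons per atom = n(e⁻)/n(M) = 2.494 / 1.248 = 2.00 ≈ 2, so the ion is M²⁺.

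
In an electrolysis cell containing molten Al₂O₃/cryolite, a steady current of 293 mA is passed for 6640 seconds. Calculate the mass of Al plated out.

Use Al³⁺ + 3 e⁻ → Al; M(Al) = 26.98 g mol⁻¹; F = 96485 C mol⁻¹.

0.181 g

Q = I·t = 0.2930 A × 6640.0 s = 1946 C.
n(e⁻) = Q/F = 1946 / 96485 = 0.02016 mol.
Al³⁺ + 3 e⁻ → Al, so n(Al) = n(e⁻)/3 = 0.006721 mol.
m = n·M = 0.006721 × 26.98 = 0.181 g.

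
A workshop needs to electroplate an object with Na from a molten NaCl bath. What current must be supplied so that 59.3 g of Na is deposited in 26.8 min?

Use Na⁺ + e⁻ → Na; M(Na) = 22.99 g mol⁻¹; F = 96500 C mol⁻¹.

n(Na) = 59.3 / 22.99 = 2.579 mol.
n(e⁻) = 1 × 2.579 = 2.579 mol.
Q = n(e⁻)·F = 2.579 × 96500 = 248900 C.
I = Q/t = 248900 / 1608.0 s = 155 A.

155 A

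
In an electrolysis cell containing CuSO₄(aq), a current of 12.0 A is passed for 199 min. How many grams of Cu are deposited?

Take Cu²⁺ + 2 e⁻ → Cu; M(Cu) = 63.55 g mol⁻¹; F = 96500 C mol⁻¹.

Q = I·t = 12.00 A × 11940 s = 143300 C.
n(e⁻) = Q/F = 143300 / 96500 = 1.485 mol.
Cu²⁺ + 2 e⁻ → Cu, so n(Cu) = n(e⁻)/2 = 0.7424 mol.
m = n·M = 0.7424 × 63.55 = 47.2 g.

47.2 g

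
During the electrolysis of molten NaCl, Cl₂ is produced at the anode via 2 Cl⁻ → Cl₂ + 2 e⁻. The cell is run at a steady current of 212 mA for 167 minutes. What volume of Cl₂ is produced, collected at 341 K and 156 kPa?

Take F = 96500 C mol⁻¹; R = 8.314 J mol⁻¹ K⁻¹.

Q = I·t = 0.2120 A × 10020 s = 2124 C.
n(e⁻) = Q/F = 2124 / 96500 = 0.02201 mol.
2 electrons are transferred per Cl₂ molecule, so n(Cl₂) = 0.02201 / 2 = 0.01101 mol.
V = nRT/P = (0.01101 × 8.314 × 341) / (156 × 10³ Pa) = 2.00 × 10⁻⁴ m³ = 0.200 L.

0.200 L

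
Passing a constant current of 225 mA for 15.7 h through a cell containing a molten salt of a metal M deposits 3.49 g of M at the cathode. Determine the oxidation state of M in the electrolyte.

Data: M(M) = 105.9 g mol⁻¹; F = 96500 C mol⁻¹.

Q = I·t = 0.2250 A × 56520 s = 12720 C, so n(e⁻) = 12720/96500 = 0.1318 mol.
n(M) deposited = 3.49 / 105.9 = 0.03296 mol.
Electrons per atom = n(e⁻)/n(M) = 0.1318 / 0.03296 = 4.00 ≈ 4, so the ion is M⁴⁺.

+4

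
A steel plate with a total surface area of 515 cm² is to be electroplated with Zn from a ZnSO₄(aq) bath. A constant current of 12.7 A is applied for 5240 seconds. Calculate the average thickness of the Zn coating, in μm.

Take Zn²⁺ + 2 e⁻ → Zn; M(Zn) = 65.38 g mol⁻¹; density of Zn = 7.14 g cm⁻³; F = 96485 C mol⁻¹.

61.3 μm

Q = I·t = 12.70 × 5240.0 = 66550 C; n(e⁻) = 0.6897 mol.
n(Zn) = n(e⁻)/2 = 0.3449 mol, so m = 0.3449 × 65.38 = 22.55 g.
Volume = m/ρ = 22.55 / 7.14 = 3.158 cm³.
Thickness = V/A = 3.158 / 515 = 0.00613 cm = 61.3 μm.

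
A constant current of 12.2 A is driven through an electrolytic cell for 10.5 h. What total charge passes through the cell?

Q = I·t = 12.20 A × 37800 s = 4.61 × 10⁵ C.

4.61 × 10⁵ C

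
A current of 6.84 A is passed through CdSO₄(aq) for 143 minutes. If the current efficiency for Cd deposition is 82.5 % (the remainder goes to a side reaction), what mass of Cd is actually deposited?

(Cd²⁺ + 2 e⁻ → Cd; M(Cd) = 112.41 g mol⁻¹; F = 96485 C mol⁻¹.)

28.2 g

Q = I·t = 6.840 × 8580.0 = 58690 C.
n(e⁻) = 58690/96485 = 0.6083 mol; theoretically n(Cd) = 0.6083/2 = 0.3041 mol, m_theo = 34.19 g.
At 82.5 % efficiency, m_actual = 0.825 × 34.19 = 28.2 g.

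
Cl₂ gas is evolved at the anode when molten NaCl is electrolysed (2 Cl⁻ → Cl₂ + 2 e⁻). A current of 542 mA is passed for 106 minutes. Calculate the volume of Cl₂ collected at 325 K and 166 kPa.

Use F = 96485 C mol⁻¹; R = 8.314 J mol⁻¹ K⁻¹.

0.291 L

Q = I·t = 0.5420 A × 6360.0 s = 3447 C.
n(e⁻) = Q/F = 3447 / 96485 = 0.03573 mol.
2 electrons are transferred per Cl₂ molecule, so n(Cl₂) = 0.03573 / 2 = 0.01786 mol.
V = nRT/P = (0.01786 × 8.314 × 325) / (166 × 10³ Pa) = 2.91 × 10⁻⁴ m³ = 0.291 L.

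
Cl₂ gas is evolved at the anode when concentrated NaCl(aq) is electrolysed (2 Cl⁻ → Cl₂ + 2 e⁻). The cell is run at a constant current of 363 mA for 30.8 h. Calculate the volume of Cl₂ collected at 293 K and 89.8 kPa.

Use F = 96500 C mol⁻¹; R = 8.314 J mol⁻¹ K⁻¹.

Q = I·t = 0.3630 A × 110880 s = 40250 C.
n(e⁻) = Q/F = 40250 / 96500 = 0.4171 mol.
2 electrons are transferred per Cl₂ molecule, so n(Cl₂) = 0.4171 / 2 = 0.2085 mol.
V = nRT/P = (0.2085 × 8.314 × 293) / (89.8 × 10³ Pa) = 0.00566 m³ = 5.66 L.

5.66 L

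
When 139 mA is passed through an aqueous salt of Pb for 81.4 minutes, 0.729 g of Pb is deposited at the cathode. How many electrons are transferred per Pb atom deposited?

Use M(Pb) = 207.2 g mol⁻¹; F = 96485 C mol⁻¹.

2

Q = I·t = 0.1390 A × 4884.0 s = 678.9 C, so n(e⁻) = 678.9/96485 = 0.007036 mol.
n(Pb) deposited = 0.729 / 207.2 = 0.003518 mol.
Electrons per atom = n(e⁻)/n(Pb) = 0.007036 / 0.003518 = 2.00 ≈ 2, so the ion is Pb²⁺.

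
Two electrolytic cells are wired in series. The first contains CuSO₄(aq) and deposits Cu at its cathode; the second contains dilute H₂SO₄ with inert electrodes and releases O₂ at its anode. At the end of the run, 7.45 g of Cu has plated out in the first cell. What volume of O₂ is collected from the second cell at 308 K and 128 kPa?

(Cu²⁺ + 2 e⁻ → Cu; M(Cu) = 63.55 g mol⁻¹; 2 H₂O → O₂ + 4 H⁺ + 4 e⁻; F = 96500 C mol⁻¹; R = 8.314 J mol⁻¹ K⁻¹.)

n(Cu) = 7.45 / 63.55 = 0.1172 mol, so n(e⁻) = 2 × 0.1172 = 0.2345 mol.
The cells are in series, so the same 0.2345 mol of electrons passes through the second cell.
2 H₂O → O₂ + 4 H⁺ + 4 e⁻ — 4 mol e⁻ per mol O₂, so n(O₂) = 0.2345/4 = 0.05862 mol.
V = nRT/P = (0.05862 × 8.314 × 308) / (128 × 10³) = 0.00117 m³ = 1.17 L.

1.17 L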